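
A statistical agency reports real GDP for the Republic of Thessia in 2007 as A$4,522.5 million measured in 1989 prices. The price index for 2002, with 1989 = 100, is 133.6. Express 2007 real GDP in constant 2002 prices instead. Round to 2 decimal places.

Real GDP in 2002 prices = Real GDP in 1989 prices × (P_2002/P_1989) = 4522.5 × 1.336 = 6042.06.

A$6,042.06 million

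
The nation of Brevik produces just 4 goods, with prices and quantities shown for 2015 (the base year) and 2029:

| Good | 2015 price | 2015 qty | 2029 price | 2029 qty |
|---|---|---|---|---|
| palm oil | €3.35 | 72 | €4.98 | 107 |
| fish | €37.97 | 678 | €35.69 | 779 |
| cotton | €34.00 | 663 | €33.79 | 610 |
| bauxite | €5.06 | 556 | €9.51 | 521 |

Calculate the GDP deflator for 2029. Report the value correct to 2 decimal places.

Nominal GDP 2029 = 4.98·107 + 35.69·779 + 33.79·610 + 9.51·521 = 53901.98.
Real GDP 2029 (at 2015 prices) = 3.35·107 + 37.97·779 + 34.00·610 + 5.06·521 = 53313.34.
Deflator = Nominal/Real × 100 = 53901.98/53313.34 × 100 = 101.104.

101.10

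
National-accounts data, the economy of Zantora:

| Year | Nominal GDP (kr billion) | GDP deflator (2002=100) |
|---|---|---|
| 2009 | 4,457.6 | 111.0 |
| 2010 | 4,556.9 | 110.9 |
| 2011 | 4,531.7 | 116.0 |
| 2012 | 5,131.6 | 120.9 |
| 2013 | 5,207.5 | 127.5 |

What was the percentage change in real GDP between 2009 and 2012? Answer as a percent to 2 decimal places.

Real GDP 2009 = 4457.6/1.110 = 4015.86.
Real GDP 2012 = 5131.6/1.209 = 4244.50.
Change = 4244.50/4015.86 − 1 = 0.0569.

5.69%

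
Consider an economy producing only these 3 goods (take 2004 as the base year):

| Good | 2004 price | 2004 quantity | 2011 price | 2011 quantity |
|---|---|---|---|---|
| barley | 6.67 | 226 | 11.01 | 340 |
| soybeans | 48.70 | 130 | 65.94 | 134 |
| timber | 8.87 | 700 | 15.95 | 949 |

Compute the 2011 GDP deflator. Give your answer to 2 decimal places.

Nominal GDP 2011 = 11.01·340 + 65.94·134 + 15.95·949 = 27715.91.
Real GDP 2011 (at 2004 prices) = 6.67·340 + 48.70·134 + 8.87·949 = 17211.23.
Deflator = Nominal/Real × 100 = 27715.91/17211.23 × 100 = 161.034.

161.03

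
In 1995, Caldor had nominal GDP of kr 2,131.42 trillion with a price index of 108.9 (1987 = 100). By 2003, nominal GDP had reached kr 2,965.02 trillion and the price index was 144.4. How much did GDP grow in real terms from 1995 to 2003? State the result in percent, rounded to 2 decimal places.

Deflate each year: 1995 → 2131.42/1.089 = 1957.23; 2003 → 2965.02/1.444 = 2053.34.
So real GDP changed by 2053.34/1957.23 − 1 = 0.0491, i.e. 4.91%.

4.91%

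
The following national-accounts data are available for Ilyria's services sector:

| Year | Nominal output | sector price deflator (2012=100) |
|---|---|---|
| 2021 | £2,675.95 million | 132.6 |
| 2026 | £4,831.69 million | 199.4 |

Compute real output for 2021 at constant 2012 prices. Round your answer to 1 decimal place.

£2,018.1 million

Real output = Nominal / (sector price deflator/100) = 2675.95 / 1.326 = 2018.06.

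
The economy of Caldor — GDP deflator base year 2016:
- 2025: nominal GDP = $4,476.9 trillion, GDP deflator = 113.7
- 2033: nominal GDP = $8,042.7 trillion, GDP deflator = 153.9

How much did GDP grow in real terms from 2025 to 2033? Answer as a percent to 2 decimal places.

32.72%

Real GDP 2025 = 4476.9 / 1.137 = 3937.47.
Real GDP 2033 = 8042.7 / 1.539 = 5225.93.
Real growth = 5225.93 / 3937.47 − 1 = 0.3272.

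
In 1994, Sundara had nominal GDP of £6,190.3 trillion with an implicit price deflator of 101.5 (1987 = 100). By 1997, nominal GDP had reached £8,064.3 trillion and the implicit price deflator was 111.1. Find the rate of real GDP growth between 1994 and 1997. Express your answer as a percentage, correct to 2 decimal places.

Deflate each year: 1994 → 6190.3/1.015 = 6098.82; 1997 → 8064.3/1.111 = 7258.60.
So real GDP changed by 7258.60/6098.82 − 1 = 0.1902, i.e. 19.02%.

19.02%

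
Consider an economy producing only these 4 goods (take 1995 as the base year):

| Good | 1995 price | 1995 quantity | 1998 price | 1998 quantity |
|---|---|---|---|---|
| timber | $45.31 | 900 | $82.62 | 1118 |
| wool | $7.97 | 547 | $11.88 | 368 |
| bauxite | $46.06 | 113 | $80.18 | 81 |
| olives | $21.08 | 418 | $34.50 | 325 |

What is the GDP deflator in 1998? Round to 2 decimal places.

Nominal GDP 1998 = 82.62·1118 + 11.88·368 + 80.18·81 + 34.50·325 = 114448.08.
Real GDP 1998 (at 1995 prices) = 45.31·1118 + 7.97·368 + 46.06·81 + 21.08·325 = 64171.40.
Deflator = Nominal/Real × 100 = 114448.08/64171.40 × 100 = 178.347.

178.35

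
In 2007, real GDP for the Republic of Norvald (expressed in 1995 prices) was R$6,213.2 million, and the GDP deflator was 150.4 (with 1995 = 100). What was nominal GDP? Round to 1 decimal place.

R$9,344.7 million

Nominal GDP = Real × (GDP deflator/100) = 6213.2 × 1.504 = 9344.65.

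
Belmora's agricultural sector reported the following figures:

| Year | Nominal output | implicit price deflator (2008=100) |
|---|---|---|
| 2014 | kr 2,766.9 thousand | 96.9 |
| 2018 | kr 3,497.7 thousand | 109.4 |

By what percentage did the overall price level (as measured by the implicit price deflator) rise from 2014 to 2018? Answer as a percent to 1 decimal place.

12.9%

Price-level change = 109.4 / 96.9 − 1 = 0.1290.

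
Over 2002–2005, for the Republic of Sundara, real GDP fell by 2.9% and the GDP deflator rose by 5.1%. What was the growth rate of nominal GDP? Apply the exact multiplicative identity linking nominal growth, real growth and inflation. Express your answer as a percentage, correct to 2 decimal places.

2.05%

(1 + g_nom) = (1 + g_real)(1 + π) = 0.9710 × 1.0510 = 1.02052.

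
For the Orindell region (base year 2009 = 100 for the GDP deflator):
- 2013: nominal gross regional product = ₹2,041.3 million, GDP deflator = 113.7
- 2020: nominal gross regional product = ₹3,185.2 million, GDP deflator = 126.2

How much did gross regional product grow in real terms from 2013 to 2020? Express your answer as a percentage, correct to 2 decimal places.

40.58%

Real gross regional product 2013 = 2041.3 / 1.137 = 1795.34.
Real gross regional product 2020 = 3185.2 / 1.262 = 2523.93.
Real growth = 2523.93 / 1795.34 − 1 = 0.4058.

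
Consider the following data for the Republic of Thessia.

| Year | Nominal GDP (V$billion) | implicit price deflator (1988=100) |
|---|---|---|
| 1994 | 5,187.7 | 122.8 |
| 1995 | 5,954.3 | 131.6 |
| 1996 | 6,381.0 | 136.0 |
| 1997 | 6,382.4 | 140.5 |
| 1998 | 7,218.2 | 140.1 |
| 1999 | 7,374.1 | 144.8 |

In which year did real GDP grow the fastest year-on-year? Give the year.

1998

1995: real = 5954.3/1.316 = 4524.54; growth vs 1994 (4224.51) = 7.10%.
1996: real = 6381.0/1.360 = 4691.91; growth vs 1995 (4524.54) = 3.70%.
1997: real = 6382.4/1.405 = 4542.63; growth vs 1996 (4691.91) = -3.18%.
1998: real = 7218.2/1.401 = 5152.18; growth vs 1997 (4542.63) = 13.42%.
1999: real = 7374.1/1.448 = 5092.61; growth vs 1998 (5152.18) = -1.16%.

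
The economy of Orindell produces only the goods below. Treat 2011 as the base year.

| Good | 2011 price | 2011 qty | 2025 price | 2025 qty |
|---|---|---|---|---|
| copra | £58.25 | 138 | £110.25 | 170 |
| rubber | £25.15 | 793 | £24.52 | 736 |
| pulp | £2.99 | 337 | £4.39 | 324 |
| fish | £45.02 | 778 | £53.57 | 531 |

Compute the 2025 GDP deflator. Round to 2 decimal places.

125.09

Nominal GDP 2025 = 110.25·170 + 24.52·736 + 4.39·324 + 53.57·531 = 66657.25.
Real GDP 2025 (at 2011 prices) = 58.25·170 + 25.15·736 + 2.99·324 + 45.02·531 = 53287.28.
Deflator = Nominal/Real × 100 = 66657.25/53287.28 × 100 = 125.090.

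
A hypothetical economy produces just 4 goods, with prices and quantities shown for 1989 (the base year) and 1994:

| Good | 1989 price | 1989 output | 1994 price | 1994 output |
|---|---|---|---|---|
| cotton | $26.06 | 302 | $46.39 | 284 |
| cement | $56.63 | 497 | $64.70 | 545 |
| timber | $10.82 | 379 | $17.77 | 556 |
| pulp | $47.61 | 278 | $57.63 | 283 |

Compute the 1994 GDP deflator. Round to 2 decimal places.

129.21

Nominal GDP 1994 = 46.39·284 + 64.70·545 + 17.77·556 + 57.63·283 = 74625.67.
Real GDP 1994 (at 1989 prices) = 26.06·284 + 56.63·545 + 10.82·556 + 47.61·283 = 57753.94.
Deflator = Nominal/Real × 100 = 74625.67/57753.94 × 100 = 129.213.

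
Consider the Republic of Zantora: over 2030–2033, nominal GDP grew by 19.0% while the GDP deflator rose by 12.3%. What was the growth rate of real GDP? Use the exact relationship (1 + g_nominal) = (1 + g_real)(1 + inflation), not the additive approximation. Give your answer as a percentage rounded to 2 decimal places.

5.97%

(1 + g_nom) = (1 + g_real)(1 + π), so g_real = 1.1900 / 1.1230 − 1 = 0.05966.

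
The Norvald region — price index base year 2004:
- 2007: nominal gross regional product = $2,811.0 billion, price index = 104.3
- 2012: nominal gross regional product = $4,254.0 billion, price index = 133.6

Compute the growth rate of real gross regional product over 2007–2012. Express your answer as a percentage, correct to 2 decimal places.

Real gross regional product 2007 = 2811.0 / 1.043 = 2695.11.
Real gross regional product 2012 = 4254.0 / 1.336 = 3184.13.
Real growth = 3184.13 / 2695.11 − 1 = 0.1814.

18.14%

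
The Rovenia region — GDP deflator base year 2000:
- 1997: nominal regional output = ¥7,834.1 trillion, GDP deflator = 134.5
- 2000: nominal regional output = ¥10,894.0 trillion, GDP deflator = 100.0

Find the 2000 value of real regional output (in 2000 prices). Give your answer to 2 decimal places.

Real regional output = Nominal / (GDP deflator/100) = 10894.0 / 1.000 = 10894.00.

¥10,894.00 trillion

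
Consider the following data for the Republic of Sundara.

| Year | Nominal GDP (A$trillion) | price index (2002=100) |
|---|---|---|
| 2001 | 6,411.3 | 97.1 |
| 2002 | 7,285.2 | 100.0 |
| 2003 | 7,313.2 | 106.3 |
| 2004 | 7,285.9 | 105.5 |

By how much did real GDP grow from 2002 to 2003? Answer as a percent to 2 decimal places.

-5.57%

Real GDP 2002 = 7285.2/1.000 = 7285.20.
Real GDP 2003 = 7313.2/1.063 = 6879.77.
Change = 6879.77/7285.20 − 1 = -0.0557.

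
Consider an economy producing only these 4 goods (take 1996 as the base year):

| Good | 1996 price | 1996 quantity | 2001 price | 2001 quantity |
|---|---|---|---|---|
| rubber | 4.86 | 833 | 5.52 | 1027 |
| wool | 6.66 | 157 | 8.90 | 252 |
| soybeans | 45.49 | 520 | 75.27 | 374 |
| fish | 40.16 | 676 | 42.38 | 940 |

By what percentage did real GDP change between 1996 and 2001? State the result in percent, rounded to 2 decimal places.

9.90%

Real GDP 1996 = Nominal GDP 1996 = 4.86·833 + 6.66·157 + 45.49·520 + 40.16·676 = 55896.96.
Real GDP 2001 (at 1996 prices) = 4.86·1027 + 6.66·252 + 45.49·374 + 40.16·940 = 61433.20.
Real growth = 61433.20/55896.96 − 1 = 0.0990.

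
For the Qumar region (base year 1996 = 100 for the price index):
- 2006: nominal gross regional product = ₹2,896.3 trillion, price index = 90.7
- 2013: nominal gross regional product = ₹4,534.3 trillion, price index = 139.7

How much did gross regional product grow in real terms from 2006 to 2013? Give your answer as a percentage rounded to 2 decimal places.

1.64%

Real gross regional product 2006 = 2896.3 / 0.907 = 3193.27.
Real gross regional product 2013 = 4534.3 / 1.397 = 3245.74.
Real growth = 3245.74 / 3193.27 − 1 = 0.0164.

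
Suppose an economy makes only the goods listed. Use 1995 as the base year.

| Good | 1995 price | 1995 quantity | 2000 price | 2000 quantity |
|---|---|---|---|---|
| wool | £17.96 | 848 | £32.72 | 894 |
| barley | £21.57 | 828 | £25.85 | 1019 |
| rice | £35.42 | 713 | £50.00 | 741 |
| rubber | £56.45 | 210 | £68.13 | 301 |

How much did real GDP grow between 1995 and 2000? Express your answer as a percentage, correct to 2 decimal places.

15.78%

Real GDP 1995 = Nominal GDP 1995 = 17.96·848 + 21.57·828 + 35.42·713 + 56.45·210 = 70199.00.
Real GDP 2000 (at 1995 prices) = 17.96·894 + 21.57·1019 + 35.42·741 + 56.45·301 = 81273.74.
Real growth = 81273.74/70199.00 − 1 = 0.1578.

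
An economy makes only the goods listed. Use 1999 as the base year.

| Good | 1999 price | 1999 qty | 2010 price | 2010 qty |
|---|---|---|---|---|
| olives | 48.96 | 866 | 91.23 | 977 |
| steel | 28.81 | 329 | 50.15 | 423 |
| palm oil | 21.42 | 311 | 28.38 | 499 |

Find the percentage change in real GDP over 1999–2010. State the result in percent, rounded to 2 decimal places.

20.79%

Real GDP 1999 = Nominal GDP 1999 = 48.96·866 + 28.81·329 + 21.42·311 = 58539.47.
Real GDP 2010 (at 1999 prices) = 48.96·977 + 28.81·423 + 21.42·499 = 70709.13.
Real growth = 70709.13/58539.47 − 1 = 0.2079.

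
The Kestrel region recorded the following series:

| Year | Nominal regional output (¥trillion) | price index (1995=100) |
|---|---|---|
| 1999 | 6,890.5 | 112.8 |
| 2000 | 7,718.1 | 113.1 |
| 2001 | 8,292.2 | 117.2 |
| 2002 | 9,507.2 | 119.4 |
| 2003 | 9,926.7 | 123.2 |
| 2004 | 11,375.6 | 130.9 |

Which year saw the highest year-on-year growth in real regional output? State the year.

2000: real = 7718.1/1.131 = 6824.14; growth vs 1999 (6108.60) = 11.71%.
2001: real = 8292.2/1.172 = 7075.26; growth vs 2000 (6824.14) = 3.68%.
2002: real = 9507.2/1.194 = 7962.48; growth vs 2001 (7075.26) = 12.54%.
2003: real = 9926.7/1.232 = 8057.39; growth vs 2002 (7962.48) = 1.19%.
2004: real = 11375.6/1.309 = 8690.30; growth vs 2003 (8057.39) = 7.86%.

2002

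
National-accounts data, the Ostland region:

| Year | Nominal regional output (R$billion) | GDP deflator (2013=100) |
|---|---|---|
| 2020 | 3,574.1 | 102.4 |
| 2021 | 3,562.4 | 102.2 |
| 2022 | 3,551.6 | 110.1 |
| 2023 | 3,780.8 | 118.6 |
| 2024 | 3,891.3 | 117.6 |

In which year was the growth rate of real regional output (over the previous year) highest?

2024

2021: real = 3562.4/1.022 = 3485.71; growth vs 2020 (3490.33) = -0.13%.
2022: real = 3551.6/1.101 = 3225.79; growth vs 2021 (3485.71) = -7.46%.
2023: real = 3780.8/1.186 = 3187.86; growth vs 2022 (3225.79) = -1.18%.
2024: real = 3891.3/1.176 = 3308.93; growth vs 2023 (3187.86) = 3.80%.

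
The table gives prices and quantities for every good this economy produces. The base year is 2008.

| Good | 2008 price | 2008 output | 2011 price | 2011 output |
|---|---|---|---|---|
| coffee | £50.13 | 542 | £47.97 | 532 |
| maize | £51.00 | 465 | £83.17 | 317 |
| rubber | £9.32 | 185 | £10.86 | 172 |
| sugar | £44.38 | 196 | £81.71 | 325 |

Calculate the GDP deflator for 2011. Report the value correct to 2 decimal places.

136.43

Nominal GDP 2011 = 47.97·532 + 83.17·317 + 10.86·172 + 81.71·325 = 80308.60.
Real GDP 2011 (at 2008 prices) = 50.13·532 + 51.00·317 + 9.32·172 + 44.38·325 = 58862.70.
Deflator = Nominal/Real × 100 = 80308.60/58862.70 × 100 = 136.434.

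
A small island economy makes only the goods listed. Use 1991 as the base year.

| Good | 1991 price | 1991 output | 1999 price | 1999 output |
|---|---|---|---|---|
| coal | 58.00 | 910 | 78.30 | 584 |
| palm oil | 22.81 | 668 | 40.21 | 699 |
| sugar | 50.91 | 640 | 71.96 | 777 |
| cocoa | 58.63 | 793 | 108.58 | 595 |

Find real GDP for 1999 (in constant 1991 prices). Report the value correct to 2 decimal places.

Real GDP 1999 = Σ (p_1991 × q_1999) = 58.00·584 + 22.81·699 + 50.91·777 + 58.63·595 = 124258.11.

124258.11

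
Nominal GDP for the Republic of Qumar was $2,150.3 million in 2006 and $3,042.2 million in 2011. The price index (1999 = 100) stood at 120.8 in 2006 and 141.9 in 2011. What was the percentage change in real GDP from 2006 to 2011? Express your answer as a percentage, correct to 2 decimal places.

20.44%

Real GDP 2006 = 2150.3 / 1.208 = 1780.05.
Real GDP 2011 = 3042.2 / 1.419 = 2143.90.
Real growth = 2143.90 / 1780.05 − 1 = 0.2044.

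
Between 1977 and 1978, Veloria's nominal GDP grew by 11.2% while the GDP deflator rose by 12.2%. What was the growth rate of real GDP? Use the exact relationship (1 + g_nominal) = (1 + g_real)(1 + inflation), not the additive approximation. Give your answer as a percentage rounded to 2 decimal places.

-0.89%

(1 + g_nom) = (1 + g_real)(1 + π), so g_real = 1.1120 / 1.1220 − 1 = -0.00891.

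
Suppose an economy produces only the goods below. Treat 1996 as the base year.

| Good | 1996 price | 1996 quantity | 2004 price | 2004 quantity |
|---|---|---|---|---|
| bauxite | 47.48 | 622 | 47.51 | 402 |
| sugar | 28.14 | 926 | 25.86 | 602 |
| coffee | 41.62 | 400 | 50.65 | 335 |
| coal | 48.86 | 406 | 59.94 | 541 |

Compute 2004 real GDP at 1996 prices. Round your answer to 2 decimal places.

76403.20

Real GDP 2004 = Σ (p_1996 × q_2004) = 47.48·402 + 28.14·602 + 41.62·335 + 48.86·541 = 76403.20.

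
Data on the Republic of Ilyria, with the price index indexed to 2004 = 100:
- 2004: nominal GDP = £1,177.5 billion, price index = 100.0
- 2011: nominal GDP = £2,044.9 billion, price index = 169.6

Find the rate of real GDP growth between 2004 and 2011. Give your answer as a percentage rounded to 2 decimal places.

Real GDP 2004 = 1177.5 / 1.000 = 1177.50.
Real GDP 2011 = 2044.9 / 1.696 = 1205.72.
Real growth = 1205.72 / 1177.50 − 1 = 0.0240.

2.40%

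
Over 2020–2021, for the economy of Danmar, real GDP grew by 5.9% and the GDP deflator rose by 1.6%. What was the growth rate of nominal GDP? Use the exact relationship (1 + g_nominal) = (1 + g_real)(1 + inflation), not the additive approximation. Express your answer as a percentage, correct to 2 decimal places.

7.59%

(1 + g_nom) = (1 + g_real)(1 + π) = 1.0590 × 1.0160 = 1.07594.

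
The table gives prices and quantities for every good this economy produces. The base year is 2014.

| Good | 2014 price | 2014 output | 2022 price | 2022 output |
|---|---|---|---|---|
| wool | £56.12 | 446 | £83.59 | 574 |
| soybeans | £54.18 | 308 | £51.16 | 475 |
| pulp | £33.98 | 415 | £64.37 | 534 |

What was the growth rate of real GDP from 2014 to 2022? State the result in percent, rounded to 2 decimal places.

36.32%

Real GDP 2014 = Nominal GDP 2014 = 56.12·446 + 54.18·308 + 33.98·415 = 55818.66.
Real GDP 2022 (at 2014 prices) = 56.12·574 + 54.18·475 + 33.98·534 = 76093.70.
Real growth = 76093.70/55818.66 − 1 = 0.3632.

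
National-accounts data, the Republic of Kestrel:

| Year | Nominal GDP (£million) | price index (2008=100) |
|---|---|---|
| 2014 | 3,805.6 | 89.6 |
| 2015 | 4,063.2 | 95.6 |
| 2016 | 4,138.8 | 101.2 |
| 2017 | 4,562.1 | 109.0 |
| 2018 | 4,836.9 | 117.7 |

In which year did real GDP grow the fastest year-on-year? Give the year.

2015: real = 4063.2/0.956 = 4250.21; growth vs 2014 (4247.32) = 0.07%.
2016: real = 4138.8/1.012 = 4089.72; growth vs 2015 (4250.21) = -3.78%.
2017: real = 4562.1/1.090 = 4185.41; growth vs 2016 (4089.72) = 2.34%.
2018: real = 4836.9/1.177 = 4109.52; growth vs 2017 (4185.41) = -1.81%.

2017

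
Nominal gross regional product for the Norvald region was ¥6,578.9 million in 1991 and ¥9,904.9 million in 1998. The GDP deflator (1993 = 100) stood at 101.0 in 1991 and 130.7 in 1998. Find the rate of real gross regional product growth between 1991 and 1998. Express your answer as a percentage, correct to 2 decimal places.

16.34%

Deflate each year: 1991 → 6578.9/1.010 = 6513.76; 1998 → 9904.9/1.307 = 7578.35.
So real gross regional product changed by 7578.35/6513.76 − 1 = 0.1634, i.e. 16.34%.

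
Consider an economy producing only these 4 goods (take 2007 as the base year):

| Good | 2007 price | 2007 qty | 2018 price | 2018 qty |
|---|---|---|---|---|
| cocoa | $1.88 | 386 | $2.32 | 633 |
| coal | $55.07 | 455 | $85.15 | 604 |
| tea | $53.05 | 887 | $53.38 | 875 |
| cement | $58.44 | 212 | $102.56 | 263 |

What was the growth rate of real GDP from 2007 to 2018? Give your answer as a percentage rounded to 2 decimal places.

12.92%

Real GDP 2007 = Nominal GDP 2007 = 1.88·386 + 55.07·455 + 53.05·887 + 58.44·212 = 85227.16.
Real GDP 2018 (at 2007 prices) = 1.88·633 + 55.07·604 + 53.05·875 + 58.44·263 = 96240.79.
Real growth = 96240.79/85227.16 − 1 = 0.1292.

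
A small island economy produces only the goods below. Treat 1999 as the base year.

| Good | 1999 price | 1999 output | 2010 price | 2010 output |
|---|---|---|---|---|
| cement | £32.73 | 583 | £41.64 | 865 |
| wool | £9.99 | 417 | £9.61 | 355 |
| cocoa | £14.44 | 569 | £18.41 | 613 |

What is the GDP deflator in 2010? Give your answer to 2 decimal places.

Nominal GDP 2010 = 41.64·865 + 9.61·355 + 18.41·613 = 50715.48.
Real GDP 2010 (at 1999 prices) = 32.73·865 + 9.99·355 + 14.44·613 = 40709.62.
Deflator = Nominal/Real × 100 = 50715.48/40709.62 × 100 = 124.579.

124.58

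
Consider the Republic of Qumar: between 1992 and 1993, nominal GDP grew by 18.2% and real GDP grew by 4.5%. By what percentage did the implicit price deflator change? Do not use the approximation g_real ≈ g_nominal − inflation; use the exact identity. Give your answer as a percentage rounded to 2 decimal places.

13.11%

(1 + g_nom) = (1 + g_real)(1 + π), so π = 1.1820 / 1.0450 − 1 = 0.13110.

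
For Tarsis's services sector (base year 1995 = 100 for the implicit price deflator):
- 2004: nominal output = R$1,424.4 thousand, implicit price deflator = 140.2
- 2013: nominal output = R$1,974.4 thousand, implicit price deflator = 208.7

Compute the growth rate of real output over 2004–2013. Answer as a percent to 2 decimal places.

Real output 2004 = 1424.4 / 1.402 = 1015.98.
Real output 2013 = 1974.4 / 2.087 = 946.05.
Real growth = 946.05 / 1015.98 − 1 = -0.0688.

-6.88%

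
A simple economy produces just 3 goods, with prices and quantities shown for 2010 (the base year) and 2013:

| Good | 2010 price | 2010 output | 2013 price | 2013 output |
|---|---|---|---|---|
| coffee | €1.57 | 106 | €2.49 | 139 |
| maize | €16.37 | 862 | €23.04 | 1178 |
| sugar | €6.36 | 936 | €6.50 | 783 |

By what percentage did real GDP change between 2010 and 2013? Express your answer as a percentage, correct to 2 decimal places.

Real GDP 2010 = Nominal GDP 2010 = 1.57·106 + 16.37·862 + 6.36·936 = 20230.32.
Real GDP 2013 (at 2010 prices) = 1.57·139 + 16.37·1178 + 6.36·783 = 24481.97.
Real growth = 24481.97/20230.32 − 1 = 0.2102.

21.02%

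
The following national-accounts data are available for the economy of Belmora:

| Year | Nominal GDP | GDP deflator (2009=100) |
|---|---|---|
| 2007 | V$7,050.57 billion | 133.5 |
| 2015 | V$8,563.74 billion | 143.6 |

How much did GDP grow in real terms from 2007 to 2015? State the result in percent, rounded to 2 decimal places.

Deflate each year: 2007 → 7050.57/1.335 = 5281.33; 2015 → 8563.74/1.436 = 5963.61.
So real GDP changed by 5963.61/5281.33 − 1 = 0.1292, i.e. 12.92%.

12.92%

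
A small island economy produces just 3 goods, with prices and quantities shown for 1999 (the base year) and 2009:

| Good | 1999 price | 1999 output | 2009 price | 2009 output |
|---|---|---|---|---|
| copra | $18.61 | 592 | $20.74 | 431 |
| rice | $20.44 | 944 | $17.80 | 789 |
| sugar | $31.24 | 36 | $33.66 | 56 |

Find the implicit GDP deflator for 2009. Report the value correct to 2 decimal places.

Nominal GDP 2009 = 20.74·431 + 17.80·789 + 33.66·56 = 24868.10.
Real GDP 2009 (at 1999 prices) = 18.61·431 + 20.44·789 + 31.24·56 = 25897.51.
Deflator = Nominal/Real × 100 = 24868.10/25897.51 × 100 = 96.025.

96.03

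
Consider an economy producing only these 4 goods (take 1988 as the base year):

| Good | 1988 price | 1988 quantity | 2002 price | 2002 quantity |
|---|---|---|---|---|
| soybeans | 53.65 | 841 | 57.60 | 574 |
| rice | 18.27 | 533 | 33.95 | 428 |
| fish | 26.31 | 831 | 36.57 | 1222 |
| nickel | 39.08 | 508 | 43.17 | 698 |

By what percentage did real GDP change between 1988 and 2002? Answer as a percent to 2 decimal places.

Real GDP 1988 = Nominal GDP 1988 = 53.65·841 + 18.27·533 + 26.31·831 + 39.08·508 = 96573.81.
Real GDP 2002 (at 1988 prices) = 53.65·574 + 18.27·428 + 26.31·1222 + 39.08·698 = 98043.32.
Real growth = 98043.32/96573.81 − 1 = 0.0152.

1.52%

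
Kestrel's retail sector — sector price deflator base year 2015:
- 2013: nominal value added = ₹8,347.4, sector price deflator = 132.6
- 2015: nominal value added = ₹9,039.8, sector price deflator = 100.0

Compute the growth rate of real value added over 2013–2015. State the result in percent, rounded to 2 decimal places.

Real value added 2013 = 8347.4 / 1.326 = 6295.17.
Real value added 2015 = 9039.8 / 1.000 = 9039.80.
Real growth = 9039.80 / 6295.17 − 1 = 0.4360.

43.60%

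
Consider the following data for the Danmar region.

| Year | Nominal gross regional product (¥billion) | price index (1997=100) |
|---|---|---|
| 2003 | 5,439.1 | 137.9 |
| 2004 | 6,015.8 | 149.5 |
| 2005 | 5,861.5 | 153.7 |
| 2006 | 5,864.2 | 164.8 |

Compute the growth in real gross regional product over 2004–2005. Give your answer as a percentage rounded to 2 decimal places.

Real gross regional product 2004 = 6015.8/1.495 = 4023.95.
Real gross regional product 2005 = 5861.5/1.537 = 3813.60.
Change = 3813.60/4023.95 − 1 = -0.0523.

-5.23%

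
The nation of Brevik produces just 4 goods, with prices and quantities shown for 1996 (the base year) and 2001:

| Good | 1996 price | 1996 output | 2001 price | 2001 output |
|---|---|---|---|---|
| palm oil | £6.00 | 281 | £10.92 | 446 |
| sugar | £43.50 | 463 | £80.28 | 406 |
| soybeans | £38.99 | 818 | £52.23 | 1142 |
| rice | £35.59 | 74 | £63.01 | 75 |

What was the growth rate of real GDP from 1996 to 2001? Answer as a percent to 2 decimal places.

19.84%

Real GDP 1996 = Nominal GDP 1996 = 6.00·281 + 43.50·463 + 38.99·818 + 35.59·74 = 56353.98.
Real GDP 2001 (at 1996 prices) = 6.00·446 + 43.50·406 + 38.99·1142 + 35.59·75 = 67532.83.
Real growth = 67532.83/56353.98 − 1 = 0.1984.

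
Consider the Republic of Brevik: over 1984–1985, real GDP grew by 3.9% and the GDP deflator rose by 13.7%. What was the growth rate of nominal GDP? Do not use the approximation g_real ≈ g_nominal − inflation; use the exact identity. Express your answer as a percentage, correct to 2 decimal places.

(1 + g_nom) = (1 + g_real)(1 + π) = 1.0390 × 1.1370 = 1.18134.

18.13%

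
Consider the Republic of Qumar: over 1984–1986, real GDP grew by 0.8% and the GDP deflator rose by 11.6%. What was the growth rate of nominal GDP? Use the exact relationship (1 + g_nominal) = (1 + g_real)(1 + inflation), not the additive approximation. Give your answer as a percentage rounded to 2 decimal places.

12.49%

(1 + g_nom) = (1 + g_real)(1 + π) = 1.0080 × 1.1160 = 1.12493.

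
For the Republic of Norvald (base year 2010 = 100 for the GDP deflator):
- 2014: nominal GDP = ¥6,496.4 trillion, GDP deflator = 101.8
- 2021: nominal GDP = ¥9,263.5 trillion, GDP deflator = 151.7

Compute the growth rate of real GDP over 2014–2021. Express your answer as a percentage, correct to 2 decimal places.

-4.31%

Deflate each year: 2014 → 6496.4/1.018 = 6381.53; 2021 → 9263.5/1.517 = 6106.46.
So real GDP changed by 6106.46/6381.53 − 1 = -0.0431, i.e. -4.31%.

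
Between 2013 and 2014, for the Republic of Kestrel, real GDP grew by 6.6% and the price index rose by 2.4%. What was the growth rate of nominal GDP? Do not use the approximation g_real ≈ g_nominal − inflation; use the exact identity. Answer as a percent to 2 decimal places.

(1 + g_nom) = (1 + g_real)(1 + π) = 1.0660 × 1.0240 = 1.09158.

9.16%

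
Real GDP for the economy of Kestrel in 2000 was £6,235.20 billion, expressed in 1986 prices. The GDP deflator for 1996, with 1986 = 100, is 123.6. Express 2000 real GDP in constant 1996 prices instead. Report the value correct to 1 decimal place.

Real GDP in 1996 prices = Real GDP in 1986 prices × (P_1996/P_1986) = 6235.20 × 1.236 = 7706.71.

£7,706.7 billion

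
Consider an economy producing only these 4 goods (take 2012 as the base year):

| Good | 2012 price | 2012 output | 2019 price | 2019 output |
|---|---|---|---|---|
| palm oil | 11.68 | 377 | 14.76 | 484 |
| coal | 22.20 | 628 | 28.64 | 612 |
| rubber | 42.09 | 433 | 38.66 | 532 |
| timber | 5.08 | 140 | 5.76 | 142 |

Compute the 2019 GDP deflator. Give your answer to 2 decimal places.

Nominal GDP 2019 = 14.76·484 + 28.64·612 + 38.66·532 + 5.76·142 = 46056.56.
Real GDP 2019 (at 2012 prices) = 11.68·484 + 22.20·612 + 42.09·532 + 5.08·142 = 42352.76.
Deflator = Nominal/Real × 100 = 46056.56/42352.76 × 100 = 108.745.

108.75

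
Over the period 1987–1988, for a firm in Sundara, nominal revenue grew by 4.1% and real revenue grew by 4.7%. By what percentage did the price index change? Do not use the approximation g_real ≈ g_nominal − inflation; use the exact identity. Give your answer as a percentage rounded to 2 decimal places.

-0.57%

(1 + g_nom) = (1 + g_real)(1 + π), so π = 1.0410 / 1.0470 − 1 = -0.00573.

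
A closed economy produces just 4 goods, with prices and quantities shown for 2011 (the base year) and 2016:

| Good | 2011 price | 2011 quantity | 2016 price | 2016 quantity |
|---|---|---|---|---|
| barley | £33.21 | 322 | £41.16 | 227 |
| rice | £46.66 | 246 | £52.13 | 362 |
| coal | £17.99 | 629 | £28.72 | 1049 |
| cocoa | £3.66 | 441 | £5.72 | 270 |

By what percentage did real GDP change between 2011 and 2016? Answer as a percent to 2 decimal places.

Real GDP 2011 = Nominal GDP 2011 = 33.21·322 + 46.66·246 + 17.99·629 + 3.66·441 = 35101.75.
Real GDP 2016 (at 2011 prices) = 33.21·227 + 46.66·362 + 17.99·1049 + 3.66·270 = 44289.30.
Real growth = 44289.30/35101.75 − 1 = 0.2617.

26.17%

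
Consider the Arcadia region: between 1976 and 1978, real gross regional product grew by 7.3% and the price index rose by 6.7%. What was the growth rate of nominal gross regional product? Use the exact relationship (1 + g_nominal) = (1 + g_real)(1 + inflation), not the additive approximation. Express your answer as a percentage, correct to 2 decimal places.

(1 + g_nom) = (1 + g_real)(1 + π) = 1.0730 × 1.0670 = 1.14489.

14.49%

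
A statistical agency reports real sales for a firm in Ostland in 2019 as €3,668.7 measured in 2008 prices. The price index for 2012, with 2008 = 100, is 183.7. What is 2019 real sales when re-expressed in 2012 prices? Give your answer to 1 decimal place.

€6,739.4

Real sales in 2012 prices = Real sales in 2008 prices × (P_2012/P_2008) = 3668.7 × 1.837 = 6739.40.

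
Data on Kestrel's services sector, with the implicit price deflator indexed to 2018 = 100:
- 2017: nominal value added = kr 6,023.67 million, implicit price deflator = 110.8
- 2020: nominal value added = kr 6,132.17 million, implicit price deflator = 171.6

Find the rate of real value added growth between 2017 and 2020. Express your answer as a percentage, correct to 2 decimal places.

Deflate each year: 2017 → 6023.67/1.108 = 5436.53; 2020 → 6132.17/1.716 = 3573.53.
So real value added changed by 3573.53/5436.53 − 1 = -0.3427, i.e. -34.27%.

-34.27%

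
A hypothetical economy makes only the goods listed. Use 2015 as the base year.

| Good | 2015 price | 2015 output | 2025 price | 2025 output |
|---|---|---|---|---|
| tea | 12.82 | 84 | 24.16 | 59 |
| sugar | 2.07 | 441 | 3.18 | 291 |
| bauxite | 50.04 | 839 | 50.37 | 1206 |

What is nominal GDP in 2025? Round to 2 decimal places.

Nominal GDP 2025 = Σ (p_2025 × q_2025) = 24.16·59 + 3.18·291 + 50.37·1206 = 63097.04.

63097.04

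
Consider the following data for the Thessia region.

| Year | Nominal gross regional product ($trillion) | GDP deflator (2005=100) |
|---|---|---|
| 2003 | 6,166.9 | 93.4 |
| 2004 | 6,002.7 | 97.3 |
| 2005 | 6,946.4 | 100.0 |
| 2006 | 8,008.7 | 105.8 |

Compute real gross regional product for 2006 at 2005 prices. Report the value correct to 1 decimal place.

Real gross regional product 2006 = 8008.7 / 1.058 = 7569.66.

$7,569.7 trillion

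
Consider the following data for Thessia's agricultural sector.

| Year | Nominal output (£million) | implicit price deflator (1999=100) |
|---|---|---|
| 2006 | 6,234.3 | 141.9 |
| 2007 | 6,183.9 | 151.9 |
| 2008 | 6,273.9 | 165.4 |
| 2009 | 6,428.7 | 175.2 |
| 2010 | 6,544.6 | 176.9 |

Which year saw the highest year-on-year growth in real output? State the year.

2007: real = 6183.9/1.519 = 4071.03; growth vs 2006 (4393.45) = -7.34%.
2008: real = 6273.9/1.654 = 3793.17; growth vs 2007 (4071.03) = -6.83%.
2009: real = 6428.7/1.752 = 3669.35; growth vs 2008 (3793.17) = -3.26%.
2010: real = 6544.6/1.769 = 3699.60; growth vs 2009 (3669.35) = 0.82%.

2010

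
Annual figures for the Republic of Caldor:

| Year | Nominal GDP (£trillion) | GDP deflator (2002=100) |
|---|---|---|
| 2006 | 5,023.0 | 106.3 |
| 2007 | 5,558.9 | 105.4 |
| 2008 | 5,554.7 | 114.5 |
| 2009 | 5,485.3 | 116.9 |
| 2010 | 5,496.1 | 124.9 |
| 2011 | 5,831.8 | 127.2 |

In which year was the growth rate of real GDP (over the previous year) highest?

2007

2007: real = 5558.9/1.054 = 5274.10; growth vs 2006 (4725.31) = 11.61%.
2008: real = 5554.7/1.145 = 4851.27; growth vs 2007 (5274.10) = -8.02%.
2009: real = 5485.3/1.169 = 4692.30; growth vs 2008 (4851.27) = -3.28%.
2010: real = 5496.1/1.249 = 4400.40; growth vs 2009 (4692.30) = -6.22%.
2011: real = 5831.8/1.272 = 4584.75; growth vs 2010 (4400.40) = 4.19%.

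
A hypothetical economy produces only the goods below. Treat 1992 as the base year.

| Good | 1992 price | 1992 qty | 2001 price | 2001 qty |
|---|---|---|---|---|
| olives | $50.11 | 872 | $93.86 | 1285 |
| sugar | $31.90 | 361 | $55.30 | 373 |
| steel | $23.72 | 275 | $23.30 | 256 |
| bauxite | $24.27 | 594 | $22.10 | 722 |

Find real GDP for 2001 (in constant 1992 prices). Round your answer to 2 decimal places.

$99885.31

Real GDP 2001 = Σ (p_1992 × q_2001) = 50.11·1285 + 31.90·373 + 23.72·256 + 24.27·722 = 99885.31.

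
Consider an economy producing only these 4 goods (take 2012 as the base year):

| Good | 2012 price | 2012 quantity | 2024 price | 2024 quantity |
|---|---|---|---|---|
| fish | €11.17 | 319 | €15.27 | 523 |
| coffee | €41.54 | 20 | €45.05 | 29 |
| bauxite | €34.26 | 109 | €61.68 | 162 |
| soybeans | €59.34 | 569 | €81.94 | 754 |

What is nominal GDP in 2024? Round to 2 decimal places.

€81067.58

Nominal GDP 2024 = Σ (p_2024 × q_2024) = 15.27·523 + 45.05·29 + 61.68·162 + 81.94·754 = 81067.58.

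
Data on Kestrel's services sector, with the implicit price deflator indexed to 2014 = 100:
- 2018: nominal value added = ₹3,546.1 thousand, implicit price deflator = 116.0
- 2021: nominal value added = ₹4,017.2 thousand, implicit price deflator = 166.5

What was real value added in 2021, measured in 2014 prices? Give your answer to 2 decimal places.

₹2,412.73 thousand

Real value added = Nominal / (implicit price deflator/100) = 4017.2 / 1.665 = 2412.73.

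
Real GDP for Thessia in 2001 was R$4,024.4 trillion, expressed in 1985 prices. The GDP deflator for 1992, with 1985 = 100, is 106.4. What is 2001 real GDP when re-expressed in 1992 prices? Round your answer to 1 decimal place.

R$4,282.0 trillion

Real GDP in 1992 prices = Real GDP in 1985 prices × (P_1992/P_1985) = 4024.4 × 1.064 = 4281.96.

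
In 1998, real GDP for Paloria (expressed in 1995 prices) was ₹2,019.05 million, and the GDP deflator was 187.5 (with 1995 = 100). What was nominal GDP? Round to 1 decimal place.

Nominal GDP = Real × (GDP deflator/100) = 2019.05 × 1.875 = 3785.72.

₹3,785.7 million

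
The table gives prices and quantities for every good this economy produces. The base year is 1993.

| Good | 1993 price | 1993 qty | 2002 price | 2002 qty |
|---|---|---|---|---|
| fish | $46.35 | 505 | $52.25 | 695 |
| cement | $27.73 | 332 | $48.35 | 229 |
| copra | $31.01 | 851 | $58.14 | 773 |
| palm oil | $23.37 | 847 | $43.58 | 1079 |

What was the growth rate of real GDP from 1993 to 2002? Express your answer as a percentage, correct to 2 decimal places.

Real GDP 1993 = Nominal GDP 1993 = 46.35·505 + 27.73·332 + 31.01·851 + 23.37·847 = 78797.01.
Real GDP 2002 (at 1993 prices) = 46.35·695 + 27.73·229 + 31.01·773 + 23.37·1079 = 87750.38.
Real growth = 87750.38/78797.01 − 1 = 0.1136.

11.36%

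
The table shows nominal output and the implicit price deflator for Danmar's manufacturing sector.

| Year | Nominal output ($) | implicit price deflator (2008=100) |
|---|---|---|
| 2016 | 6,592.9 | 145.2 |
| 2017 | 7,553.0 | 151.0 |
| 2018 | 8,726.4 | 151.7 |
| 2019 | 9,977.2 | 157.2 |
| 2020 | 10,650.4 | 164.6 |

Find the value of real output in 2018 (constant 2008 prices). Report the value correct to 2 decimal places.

$5,752.41

Real output 2018 = 8726.4 / 1.517 = 5752.41.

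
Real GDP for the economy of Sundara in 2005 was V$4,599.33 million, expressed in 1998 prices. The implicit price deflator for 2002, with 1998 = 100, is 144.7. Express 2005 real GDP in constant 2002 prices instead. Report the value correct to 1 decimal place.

V$6,655.2 million

Real GDP in 2002 prices = Real GDP in 1998 prices × (P_2002/P_1998) = 4599.33 × 1.447 = 6655.23.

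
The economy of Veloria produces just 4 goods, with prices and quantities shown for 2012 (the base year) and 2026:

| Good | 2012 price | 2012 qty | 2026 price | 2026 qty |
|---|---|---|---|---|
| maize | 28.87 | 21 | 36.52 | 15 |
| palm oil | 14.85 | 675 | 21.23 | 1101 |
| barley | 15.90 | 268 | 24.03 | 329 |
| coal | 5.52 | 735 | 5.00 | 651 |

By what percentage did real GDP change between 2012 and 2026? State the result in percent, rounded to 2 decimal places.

Real GDP 2012 = Nominal GDP 2012 = 28.87·21 + 14.85·675 + 15.90·268 + 5.52·735 = 18948.42.
Real GDP 2026 (at 2012 prices) = 28.87·15 + 14.85·1101 + 15.90·329 + 5.52·651 = 25607.52.
Real growth = 25607.52/18948.42 − 1 = 0.3514.

35.14%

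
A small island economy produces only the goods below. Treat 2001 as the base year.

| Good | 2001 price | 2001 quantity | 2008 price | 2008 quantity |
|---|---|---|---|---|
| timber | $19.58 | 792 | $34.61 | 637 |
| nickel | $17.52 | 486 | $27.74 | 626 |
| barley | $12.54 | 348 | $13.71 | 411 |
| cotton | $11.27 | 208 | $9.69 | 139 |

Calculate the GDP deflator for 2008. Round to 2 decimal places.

Nominal GDP 2008 = 34.61·637 + 27.74·626 + 13.71·411 + 9.69·139 = 46393.53.
Real GDP 2008 (at 2001 prices) = 19.58·637 + 17.52·626 + 12.54·411 + 11.27·139 = 30160.45.
Deflator = Nominal/Real × 100 = 46393.53/30160.45 × 100 = 153.822.

153.82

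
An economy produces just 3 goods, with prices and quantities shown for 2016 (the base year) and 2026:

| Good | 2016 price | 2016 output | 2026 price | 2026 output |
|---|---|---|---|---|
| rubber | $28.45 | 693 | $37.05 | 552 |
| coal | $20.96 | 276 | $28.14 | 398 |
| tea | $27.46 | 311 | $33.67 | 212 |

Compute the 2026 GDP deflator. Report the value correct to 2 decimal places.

Nominal GDP 2026 = 37.05·552 + 28.14·398 + 33.67·212 = 38789.36.
Real GDP 2026 (at 2016 prices) = 28.45·552 + 20.96·398 + 27.46·212 = 29868.00.
Deflator = Nominal/Real × 100 = 38789.36/29868.00 × 100 = 129.869.

129.87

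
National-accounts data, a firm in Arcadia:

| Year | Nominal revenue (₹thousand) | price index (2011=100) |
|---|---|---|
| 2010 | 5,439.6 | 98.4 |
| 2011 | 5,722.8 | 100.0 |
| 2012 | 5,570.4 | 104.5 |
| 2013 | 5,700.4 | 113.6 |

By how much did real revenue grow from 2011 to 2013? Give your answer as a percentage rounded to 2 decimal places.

Real revenue 2011 = 5722.8/1.000 = 5722.80.
Real revenue 2013 = 5700.4/1.136 = 5017.96.
Change = 5017.96/5722.80 − 1 = -0.1232.

-12.32%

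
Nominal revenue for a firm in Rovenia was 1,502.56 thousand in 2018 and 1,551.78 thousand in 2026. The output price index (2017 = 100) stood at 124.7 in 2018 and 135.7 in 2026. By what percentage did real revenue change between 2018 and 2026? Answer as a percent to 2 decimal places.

Real revenue 2018 = 1502.56 / 1.247 = 1204.94.
Real revenue 2026 = 1551.78 / 1.357 = 1143.54.
Real growth = 1143.54 / 1204.94 − 1 = -0.0510.

-5.10%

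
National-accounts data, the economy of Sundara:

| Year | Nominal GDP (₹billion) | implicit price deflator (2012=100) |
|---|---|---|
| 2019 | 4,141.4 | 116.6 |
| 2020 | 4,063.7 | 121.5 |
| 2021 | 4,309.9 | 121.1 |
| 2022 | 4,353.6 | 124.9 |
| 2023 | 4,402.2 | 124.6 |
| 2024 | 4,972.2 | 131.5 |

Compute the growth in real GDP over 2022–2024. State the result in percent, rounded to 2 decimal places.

8.48%

Real GDP 2022 = 4353.6/1.249 = 3485.67.
Real GDP 2024 = 4972.2/1.315 = 3781.14.
Change = 3781.14/3485.67 − 1 = 0.0848.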